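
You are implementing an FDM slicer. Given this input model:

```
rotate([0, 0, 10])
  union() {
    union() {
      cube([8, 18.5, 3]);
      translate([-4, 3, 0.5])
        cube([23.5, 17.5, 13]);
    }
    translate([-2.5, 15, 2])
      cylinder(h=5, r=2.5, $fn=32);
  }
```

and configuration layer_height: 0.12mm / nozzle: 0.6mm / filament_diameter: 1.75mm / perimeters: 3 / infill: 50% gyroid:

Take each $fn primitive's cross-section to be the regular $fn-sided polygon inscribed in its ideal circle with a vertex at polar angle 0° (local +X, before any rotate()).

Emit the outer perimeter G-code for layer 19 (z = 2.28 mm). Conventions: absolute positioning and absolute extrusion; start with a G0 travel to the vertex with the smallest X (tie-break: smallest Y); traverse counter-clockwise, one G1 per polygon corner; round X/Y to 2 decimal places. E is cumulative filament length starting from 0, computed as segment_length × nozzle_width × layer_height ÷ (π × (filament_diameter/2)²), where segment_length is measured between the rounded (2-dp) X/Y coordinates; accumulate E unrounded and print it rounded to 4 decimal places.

At z = 2.28 mm: the cube (footprint 8×18.5) is included at this height; the cube at (-4, 3) is present — its section is the full 23.5×17.5 rectangle; Combining (union): the regions partially overlap (shared area 124.00 mm²), so overlapping operands fuse into one piece — 1 connected region; the r=2.5 cylinder at (-2.5, 15) contributes a regular 32-gon of circumradius 2.5; Merging all regions: the regions partially overlap (shared area 16.75 mm²), so overlapping operands fuse into one piece — 1 connected region; (rotated 10° about Z; rotation is an isometry so areas/perimeters/island counts are preserved). The outline is a single polygon with 19 vertices. Extrusion per mm of travel: 0.6 × 0.12 / (π × 0.875²) = 0.029934. Accumulating E over each segment gives final E = 2.6527.

G0 X-7.57 Y14.39 Z2.28
G1 X-7.53 Y13.90 E0.0147
G1 X-7.40 Y13.43 E0.0293
G1 X-7.18 Y12.99 E0.0440
G1 X-6.87 Y12.61 E0.0587
G1 X-6.50 Y12.29 E0.0734
G1 X-6.20 Y12.12 E0.0837
G1 X-4.46 Y2.26 E0.3834
G1 X-0.52 Y2.95 E0.5031
G1 X0.00 Y0.00 E0.5928
G1 X7.88 Y1.39 E0.8323
G1 X7.36 Y4.34 E0.9220
G1 X18.68 Y6.34 E1.2661
G1 X15.64 Y23.57 E1.7898
G1 X-7.50 Y19.49 E2.4932
G1 X-6.89 Y16.03 E2.5984
G1 X-7.11 Y15.77 E2.6085
G1 X-7.36 Y15.34 E2.6234
G1 X-7.51 Y14.88 E2.6379
G1 X-7.57 Y14.39 E2.6527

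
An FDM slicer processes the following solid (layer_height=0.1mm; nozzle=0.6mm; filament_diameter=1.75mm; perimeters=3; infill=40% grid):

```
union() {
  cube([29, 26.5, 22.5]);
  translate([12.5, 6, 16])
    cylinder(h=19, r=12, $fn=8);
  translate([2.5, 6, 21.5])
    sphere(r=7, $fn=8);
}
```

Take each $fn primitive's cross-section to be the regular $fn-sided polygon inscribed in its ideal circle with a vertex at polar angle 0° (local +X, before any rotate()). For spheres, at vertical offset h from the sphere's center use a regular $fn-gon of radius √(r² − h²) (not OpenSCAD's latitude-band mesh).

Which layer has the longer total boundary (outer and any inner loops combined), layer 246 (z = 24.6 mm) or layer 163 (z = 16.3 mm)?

layer 163 (z = 16.3 mm)

Layer 246 (z = 24.6): the cube does not reach this height (z outside [0, 22.5]); the r=12 cylinder at (12.5, 6) gives a regular 8-gon of circumradius 12 (constant along its height) (perimeter = 2·8·12.000·sin(180°/8) = 73.48 mm); the sphere at (2.5, 6): section is a regular 8-gon, circumradius = √(r²−h²) = √(7²−3.1²) = 6.276 (perimeter = 2·8·6.276·sin(180°/8) = 38.43 mm); Combining (union): the regions partially overlap (shared area 64.62 mm²), so the edge portions inside another operand are dropped and the merged outline is re-measured after clipping — boundary = 80.67 mm. So its perimeter = 80.67 mm. Layer 163 (z = 16.3): the 29×26.5 cube contributes its full rectangle (perimeter 111.00 mm); the r=12 cylinder at (12.5, 6) gives a regular 8-gon of circumradius 12 (constant along its height) (perimeter = 2·8·12.000·sin(180°/8) = 73.48 mm); the sphere at (2.5, 6): section is a regular 8-gon, circumradius = √(r²−h²) = √(7²−5.2²) = 4.686 (perimeter = 2·8·4.686·sin(180°/8) = 28.69 mm); Combining (union): the regions partially overlap (shared area 384.63 mm²), so the edge portions inside another operand are dropped and the merged outline is re-measured after clipping — boundary = 117.35 mm. So its perimeter = 117.35 mm. Layer 163 is larger (117.35 vs 80.67 mm).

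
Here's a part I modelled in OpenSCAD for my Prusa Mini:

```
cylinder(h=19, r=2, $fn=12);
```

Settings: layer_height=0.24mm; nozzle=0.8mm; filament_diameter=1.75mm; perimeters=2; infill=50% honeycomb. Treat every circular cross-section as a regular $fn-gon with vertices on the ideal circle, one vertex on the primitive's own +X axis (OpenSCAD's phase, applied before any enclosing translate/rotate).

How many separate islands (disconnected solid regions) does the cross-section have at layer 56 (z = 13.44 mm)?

At z = 13.44 mm: the cylinder: section is a regular 12-gon, circumradius r=2. Overall, the cross-section is a single solid region. Island count = 1.

1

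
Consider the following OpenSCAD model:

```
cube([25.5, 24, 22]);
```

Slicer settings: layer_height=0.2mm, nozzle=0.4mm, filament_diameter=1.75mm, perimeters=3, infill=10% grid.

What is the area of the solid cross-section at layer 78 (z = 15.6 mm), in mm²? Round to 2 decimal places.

612.00 mm²

At z = 15.6 mm: the cube is present — its section is the full 25.5×24 rectangle (area 612.00 mm²). Overall, the cross-section is a single solid region. Net area = 612.00 mm².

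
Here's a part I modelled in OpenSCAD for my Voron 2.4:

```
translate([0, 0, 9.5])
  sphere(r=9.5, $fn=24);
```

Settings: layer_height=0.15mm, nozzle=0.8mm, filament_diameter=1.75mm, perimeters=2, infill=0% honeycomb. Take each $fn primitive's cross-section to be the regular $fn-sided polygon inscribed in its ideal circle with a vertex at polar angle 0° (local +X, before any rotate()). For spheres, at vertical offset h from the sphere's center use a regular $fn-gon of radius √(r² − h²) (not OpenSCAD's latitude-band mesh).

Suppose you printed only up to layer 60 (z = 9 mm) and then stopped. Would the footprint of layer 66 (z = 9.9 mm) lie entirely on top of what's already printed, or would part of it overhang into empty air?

entirely on top

Compare the two slices. At z = 9: the r=9.5 sphere slices to a regular 24-gon of circumradius 9.487 (√(r²−h²) with h=0.5 from center) (area = (24/2)·9.487²·sin(360°/24) = 279.52 mm²). At z = 9.9: the r=9.5 sphere contributes a regular 24-gon of circumradius √(9.5²−0.4²) = 9.492 (area = (24/2)·9.492²·sin(360°/24) = 279.80 mm²). Checking containment: the cross-section at z = 9.9 is a subset of the cross-section at z = 9.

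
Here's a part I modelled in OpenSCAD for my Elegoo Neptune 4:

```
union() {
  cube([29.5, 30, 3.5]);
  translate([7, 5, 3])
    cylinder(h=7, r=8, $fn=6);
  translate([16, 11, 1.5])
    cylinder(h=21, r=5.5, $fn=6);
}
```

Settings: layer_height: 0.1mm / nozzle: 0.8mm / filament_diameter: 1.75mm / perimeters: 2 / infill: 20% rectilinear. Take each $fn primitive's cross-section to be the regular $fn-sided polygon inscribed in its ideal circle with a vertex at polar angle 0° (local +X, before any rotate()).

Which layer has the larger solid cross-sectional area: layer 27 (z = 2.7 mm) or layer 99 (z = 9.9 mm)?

Layer 27 (z = 2.7): the cube is present — its section is the full 29.5×30 rectangle (area 885.00 mm²); the cylinder at (7, 5) is not intersected at this z (z outside [3, 10]); the r=5.5 cylinder at (16, 11) gives a regular 6-gon of circumradius 5.5 (constant along its height) (area = (6/2)·5.500²·sin(360°/6) = 78.59 mm²); Taking the union: the r=5.5 cylinder at (16, 11) lies entirely inside the 29.5×30 cube, so the union is just the 29.5×30 cube — area = 885.00 mm². So its area = 885.00 mm². Layer 99 (z = 9.9): the cube does not reach this height (z outside [0, 3.5]); the r=8 cylinder at (7, 5) gives a regular 6-gon of circumradius 8 (constant along its height) (area = (6/2)·8.000²·sin(360°/6) = 166.28 mm²); the cylinder at (16, 11): section is a regular 6-gon, circumradius r=5.5 (area = (6/2)·5.500²·sin(360°/6) = 78.59 mm²); Taking the union: the regions partially overlap — summed areas 244.87 mm² minus the doubly-counted overlap 5.40 mm² gives 239.47 mm² — area = 239.47 mm². So its area = 239.47 mm². Layer 27 is larger (885.00 vs 239.47 mm²).

layer 27 (z = 2.7 mm)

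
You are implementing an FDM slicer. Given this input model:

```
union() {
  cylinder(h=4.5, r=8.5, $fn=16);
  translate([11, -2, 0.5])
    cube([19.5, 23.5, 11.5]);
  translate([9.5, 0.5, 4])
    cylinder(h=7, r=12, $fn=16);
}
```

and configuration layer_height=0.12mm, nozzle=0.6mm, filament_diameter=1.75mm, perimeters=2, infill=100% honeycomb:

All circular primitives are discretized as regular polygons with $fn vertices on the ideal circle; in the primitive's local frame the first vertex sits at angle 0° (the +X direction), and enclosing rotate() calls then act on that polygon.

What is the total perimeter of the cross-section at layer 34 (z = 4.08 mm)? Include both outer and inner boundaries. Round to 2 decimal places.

127.09 mm

At z = 4.08 mm: the cylinder: section is a regular 16-gon, circumradius r=8.5 (perimeter = 2·16·8.500·sin(180°/16) = 53.06 mm); the cube at (11, -2) (footprint 19.5×23.5) is included at this height (perimeter 86.00 mm); the r=12 cylinder at (9.5, 0.5) contributes a regular 16-gon of circumradius 12 (perimeter = 2·16·12.000·sin(180°/16) = 74.91 mm); Taking the union: the regions partially overlap (shared area 249.63 mm²), so the edge portions inside another operand are dropped and the merged outline is re-measured after clipping — boundary = 127.09 mm. Overall, the cross-section is a single solid region. Total boundary length (outer) = 127.09 mm.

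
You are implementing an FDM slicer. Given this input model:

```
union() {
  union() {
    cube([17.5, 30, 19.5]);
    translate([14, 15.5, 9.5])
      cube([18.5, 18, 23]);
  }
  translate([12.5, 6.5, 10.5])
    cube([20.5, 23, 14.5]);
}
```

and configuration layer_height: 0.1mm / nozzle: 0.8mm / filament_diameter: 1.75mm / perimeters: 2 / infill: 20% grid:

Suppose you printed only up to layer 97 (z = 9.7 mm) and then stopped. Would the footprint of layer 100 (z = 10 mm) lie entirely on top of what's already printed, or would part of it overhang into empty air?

entirely on top

Compare the two slices. At z = 9.7: the 17.5×30 cube contributes its full rectangle (area 525.00 mm²); the cube at (14, 15.5) is present — its section is the full 18.5×18 rectangle (area 333.00 mm²); Merging all regions: the regions partially overlap — summed areas 858.00 mm² minus the doubly-counted overlap 50.75 mm² gives 807.25 mm² — area = 807.25 mm²; the cube at (12.5, 6.5) does not reach this height (z outside [10.5, 25]); Taking the union: only that combined region is present, so the union is just that shape — area = 807.25 mm². At z = 10: the 17.5×30 cube contributes its full rectangle (area 525.00 mm²); the cube at (14, 15.5) is present — its section is the full 18.5×18 rectangle (area 333.00 mm²); Merging all regions: the regions partially overlap — summed areas 858.00 mm² minus the doubly-counted overlap 50.75 mm² gives 807.25 mm² — area = 807.25 mm²; the cube at (12.5, 6.5) is absent (z outside [10.5, 25]); Combining (union): only that combined region is present, so the union is just that shape — area = 807.25 mm². Checking containment: the cross-section at z = 10 is a subset of the cross-section at z = 9.7.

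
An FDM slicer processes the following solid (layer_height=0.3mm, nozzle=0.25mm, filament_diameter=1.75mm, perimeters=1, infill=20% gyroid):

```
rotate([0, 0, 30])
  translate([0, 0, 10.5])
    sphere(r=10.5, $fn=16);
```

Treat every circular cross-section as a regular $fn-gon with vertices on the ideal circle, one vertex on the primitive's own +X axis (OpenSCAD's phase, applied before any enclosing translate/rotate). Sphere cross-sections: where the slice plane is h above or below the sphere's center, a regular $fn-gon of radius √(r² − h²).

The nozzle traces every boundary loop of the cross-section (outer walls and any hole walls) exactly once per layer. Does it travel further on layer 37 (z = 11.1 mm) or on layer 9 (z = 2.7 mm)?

layer 37 (z = 11.1 mm)

Layer 37 (z = 11.1): the r=10.5 sphere contributes a regular 16-gon of circumradius √(10.5²−0.6²) = 10.483 (perimeter = 2·16·10.483·sin(180°/16) = 65.44 mm); (rotated 30° about Z; rotation is an isometry so areas/perimeters/island counts are preserved). So its perimeter = 65.44 mm. Layer 9 (z = 2.7): the sphere: section is a regular 16-gon, circumradius = √(r²−h²) = √(10.5²−7.8²) = 7.029 (perimeter = 2·16·7.029·sin(180°/16) = 43.88 mm); (rotated 30° about Z; rotation is an isometry so areas/perimeters/island counts are preserved). So its perimeter = 43.88 mm. Layer 37 is larger (65.44 vs 43.88 mm).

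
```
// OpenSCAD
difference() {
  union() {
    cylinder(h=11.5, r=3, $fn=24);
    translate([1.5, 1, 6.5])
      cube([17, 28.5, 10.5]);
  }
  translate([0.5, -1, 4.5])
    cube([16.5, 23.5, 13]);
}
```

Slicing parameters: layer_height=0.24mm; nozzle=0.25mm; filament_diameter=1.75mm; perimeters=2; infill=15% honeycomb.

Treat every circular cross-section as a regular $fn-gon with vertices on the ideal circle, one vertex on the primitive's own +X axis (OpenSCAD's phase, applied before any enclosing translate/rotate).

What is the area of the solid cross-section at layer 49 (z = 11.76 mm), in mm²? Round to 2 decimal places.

At z = 11.76 mm: the cylinder is absent (z outside [0, 11.5]); the cube at (1.5, 1) is present — its section is the full 17×28.5 rectangle (area 484.50 mm²); Merging all regions: only the 17×28.5 cube at (1.5, 1) is present, so the union is just that shape — area = 484.50 mm²; the 16.5×23.5 cube at (0.5, -1) contributes its full rectangle (area 387.75 mm²); Subtracting the remaining from the first: starting from that combined region (484.50 mm²), the 16.5×23.5 cube at (0.5, -1) partially overlaps it — only the 333.25 mm² overlap (of its 387.75 mm²) is removed, clipping the outline — area = 151.25 mm². Overall, the cross-section is a single solid region. Net area = 151.25 mm².

151.25 mm²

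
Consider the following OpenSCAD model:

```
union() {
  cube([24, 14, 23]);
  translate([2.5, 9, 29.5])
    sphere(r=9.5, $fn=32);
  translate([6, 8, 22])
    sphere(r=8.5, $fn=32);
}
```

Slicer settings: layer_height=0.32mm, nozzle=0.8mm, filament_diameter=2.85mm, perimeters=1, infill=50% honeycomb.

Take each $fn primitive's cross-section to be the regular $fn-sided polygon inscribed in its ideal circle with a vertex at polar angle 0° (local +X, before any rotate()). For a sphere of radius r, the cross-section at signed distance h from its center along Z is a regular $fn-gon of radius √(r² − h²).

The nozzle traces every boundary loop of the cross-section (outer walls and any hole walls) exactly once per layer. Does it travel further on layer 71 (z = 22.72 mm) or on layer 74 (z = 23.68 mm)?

Layer 71 (z = 22.72): the cube is present — its section is the full 24×14 rectangle (perimeter 76.00 mm); the r=9.5 sphere at (2.5, 9) contributes a regular 32-gon of circumradius √(9.5²−6.78²) = 6.654 (perimeter = 2·32·6.654·sin(180°/32) = 41.74 mm); the sphere at (6, 8): section is a regular 32-gon, circumradius = √(r²−h²) = √(8.5²−0.72²) = 8.469 (perimeter = 2·32·8.469·sin(180°/32) = 53.13 mm); Merging all regions: the regions partially overlap (shared area 301.97 mm²), so the edge portions inside another operand are dropped and the merged outline is re-measured after clipping — boundary = 81.25 mm. So its perimeter = 81.25 mm. Layer 74 (z = 23.68): the cube is absent (z outside [0, 23]); the r=9.5 sphere at (2.5, 9) slices to a regular 32-gon of circumradius 7.509 (√(r²−h²) with h=5.82 from center) (perimeter = 2·32·7.509·sin(180°/32) = 47.10 mm); the r=8.5 sphere at (6, 8) slices to a regular 32-gon of circumradius 8.332 (√(r²−h²) with h=1.68 from center) (perimeter = 2·32·8.332·sin(180°/32) = 52.27 mm); Merging all regions: the regions partially overlap (shared area 137.88 mm²), so the edge portions inside another operand are dropped and the merged outline is re-measured after clipping — boundary = 57.23 mm. So its perimeter = 57.23 mm. Layer 71 is larger (81.25 vs 57.23 mm).

layer 71 (z = 22.72 mm)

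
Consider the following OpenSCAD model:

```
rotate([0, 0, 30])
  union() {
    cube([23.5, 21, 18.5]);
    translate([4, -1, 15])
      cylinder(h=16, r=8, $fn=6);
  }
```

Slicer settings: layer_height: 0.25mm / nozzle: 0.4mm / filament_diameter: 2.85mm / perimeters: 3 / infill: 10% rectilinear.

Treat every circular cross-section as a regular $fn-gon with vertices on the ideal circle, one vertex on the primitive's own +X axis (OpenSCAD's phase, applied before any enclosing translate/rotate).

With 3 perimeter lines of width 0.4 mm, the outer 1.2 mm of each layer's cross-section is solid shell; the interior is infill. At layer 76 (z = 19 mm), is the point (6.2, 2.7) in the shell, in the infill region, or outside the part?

At z = 19 mm: the cube is not intersected at this z (z outside [0, 18.5]); the r=8 cylinder at (4, -1) gives a regular 6-gon of circumradius 8 (constant along its height); Combining (union): only the r=8 cylinder at (4, -1) is present, so the union is just that shape — 1 connected region; (whole slice rotated 30° about Z — lengths, areas and connectivity unchanged). Overall, the cross-section is a single solid region. Undo the 30° rotation: the query point maps to (6.719, -0.762) in the un-rotated model frame. The nearest boundary edge runs (12.00, -1.00)→(8.00, 5.93); distance from the point to it = 4.45 mm. The point is inside the cross-section and 4.45 mm from the nearest boundary — more than the 1.2 mm shell width (3 × 0.4), so it's in the infill interior.

infill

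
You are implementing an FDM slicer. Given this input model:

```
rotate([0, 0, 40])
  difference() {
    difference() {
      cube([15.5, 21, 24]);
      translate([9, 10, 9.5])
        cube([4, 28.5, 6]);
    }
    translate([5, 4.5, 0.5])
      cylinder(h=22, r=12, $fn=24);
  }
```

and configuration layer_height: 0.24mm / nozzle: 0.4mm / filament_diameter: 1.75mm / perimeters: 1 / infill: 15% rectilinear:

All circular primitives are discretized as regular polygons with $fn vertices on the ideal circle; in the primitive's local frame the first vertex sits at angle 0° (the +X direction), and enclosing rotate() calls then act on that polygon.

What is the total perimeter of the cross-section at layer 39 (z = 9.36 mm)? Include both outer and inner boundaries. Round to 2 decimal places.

49.95 mm

At z = 9.36 mm: the cube is present — its section is the full 15.5×21 rectangle (perimeter 73.00 mm); the cube at (9, 10) is absent (z outside [9.5, 15.5]); After the difference (first − rest): none of the subtracted shapes is present at this height, so the 15.5×21 cube is unchanged — boundary = 73.00 mm; the r=12 cylinder at (5, 4.5) gives a regular 24-gon of circumradius 12 (constant along its height) (perimeter = 2·24·12.000·sin(180°/24) = 75.18 mm); Subtracting the remaining from the first: starting from the result so far, the r=12 cylinder at (5, 4.5) partially overlaps it — only the 233.95 mm² overlap (of its 447.24 mm²) is removed, clipping the outline — boundary = 49.95 mm; (rotated 40° about Z; rotation is an isometry so areas/perimeters/island counts are preserved). Overall, the cross-section is a single solid region. Total boundary length (outer) = 49.95 mm.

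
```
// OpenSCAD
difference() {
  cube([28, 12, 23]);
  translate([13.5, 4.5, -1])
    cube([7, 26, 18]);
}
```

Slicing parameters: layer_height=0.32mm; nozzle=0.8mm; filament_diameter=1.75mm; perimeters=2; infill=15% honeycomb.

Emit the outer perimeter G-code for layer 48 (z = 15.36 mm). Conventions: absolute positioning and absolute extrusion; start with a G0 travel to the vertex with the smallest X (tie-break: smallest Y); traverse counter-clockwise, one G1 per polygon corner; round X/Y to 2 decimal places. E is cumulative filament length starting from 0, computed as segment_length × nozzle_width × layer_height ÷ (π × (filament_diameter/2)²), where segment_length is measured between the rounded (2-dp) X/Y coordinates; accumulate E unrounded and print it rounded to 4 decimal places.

At z = 15.36 mm: the cube (footprint 28×12) is included at this height; the cube at (13.5, 4.5) (footprint 7×26) is included at this height; Subtracting the remaining from the first: starting from the 28×12 cube, the 7×26 cube at (13.5, 4.5) partially overlaps it — only the 52.50 mm² overlap (of its 182.00 mm²) is removed, clipping the outline — 1 connected region. The outline is a single polygon with 8 vertices. Extrusion per mm of travel: 0.8 × 0.32 / (π × 0.875²) = 0.106432. Accumulating E over each segment gives final E = 10.1111.

G0 X0.00 Y0.00 Z15.36
G1 X28.00 Y0.00 E2.9801
G1 X28.00 Y12.00 E4.2573
G1 X20.50 Y12.00 E5.0555
G1 X20.50 Y4.50 E5.8538
G1 X13.50 Y4.50 E6.5988
G1 X13.50 Y12.00 E7.3971
G1 X0.00 Y12.00 E8.8339
G1 X0.00 Y0.00 E10.1111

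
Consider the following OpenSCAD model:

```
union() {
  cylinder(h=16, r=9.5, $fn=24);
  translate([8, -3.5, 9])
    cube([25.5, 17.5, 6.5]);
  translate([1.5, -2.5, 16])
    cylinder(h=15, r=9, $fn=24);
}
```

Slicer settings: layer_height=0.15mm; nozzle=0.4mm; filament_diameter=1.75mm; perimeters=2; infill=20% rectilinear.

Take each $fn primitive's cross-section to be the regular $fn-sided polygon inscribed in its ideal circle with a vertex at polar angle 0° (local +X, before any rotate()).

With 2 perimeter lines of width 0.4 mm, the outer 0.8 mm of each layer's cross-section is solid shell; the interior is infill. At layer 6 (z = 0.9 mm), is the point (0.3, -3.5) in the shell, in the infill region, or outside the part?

infill

At z = 0.9 mm: the r=9.5 cylinder contributes a regular 24-gon of circumradius 9.5; the cube at (8, -3.5) is not intersected at this z (z outside [9, 15.5]); the cylinder at (1.5, -2.5) is not intersected at this z (z outside [16, 31]); Taking the union: only the r=9.5 cylinder is present, so the union is just that shape — 1 connected region. Overall, the cross-section is a single solid region. The nearest boundary edge runs (-0.00, -9.50)→(2.46, -9.18); distance from the point to it = 5.91 mm. The point is inside the cross-section and 5.91 mm from the nearest boundary — more than the 0.8 mm shell width (2 × 0.4), so it's in the infill interior.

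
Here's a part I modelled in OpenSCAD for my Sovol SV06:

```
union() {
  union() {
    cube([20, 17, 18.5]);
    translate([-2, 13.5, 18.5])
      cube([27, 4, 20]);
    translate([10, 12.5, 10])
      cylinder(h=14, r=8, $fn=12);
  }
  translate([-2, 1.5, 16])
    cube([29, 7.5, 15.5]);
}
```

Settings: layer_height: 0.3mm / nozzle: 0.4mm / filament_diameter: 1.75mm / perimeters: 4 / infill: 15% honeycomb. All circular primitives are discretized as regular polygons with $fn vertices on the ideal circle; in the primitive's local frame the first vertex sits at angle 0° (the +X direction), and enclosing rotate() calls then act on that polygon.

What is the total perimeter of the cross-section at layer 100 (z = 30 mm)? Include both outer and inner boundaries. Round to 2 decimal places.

At z = 30 mm: the cube is not intersected at this z (z outside [0, 18.5]); the 27×4 cube at (-2, 13.5) contributes its full rectangle (perimeter 62.00 mm); the cylinder at (10, 12.5) is not intersected at this z (z outside [10, 24]); Combining (union): only the 27×4 cube at (-2, 13.5) is present, so the union is just that shape — boundary = 62.00 mm; the cube at (-2, 1.5) (footprint 29×7.5) is included at this height (perimeter 73.00 mm); Taking the union: the 2 present regions are separate (no shared area or edge), so areas and boundary lengths simply add and each stays a separate island — boundary = 135.00 mm. Overall, the cross-section has 2 separate islands. Total boundary length (outer) = 135.00 mm.

135.00 mm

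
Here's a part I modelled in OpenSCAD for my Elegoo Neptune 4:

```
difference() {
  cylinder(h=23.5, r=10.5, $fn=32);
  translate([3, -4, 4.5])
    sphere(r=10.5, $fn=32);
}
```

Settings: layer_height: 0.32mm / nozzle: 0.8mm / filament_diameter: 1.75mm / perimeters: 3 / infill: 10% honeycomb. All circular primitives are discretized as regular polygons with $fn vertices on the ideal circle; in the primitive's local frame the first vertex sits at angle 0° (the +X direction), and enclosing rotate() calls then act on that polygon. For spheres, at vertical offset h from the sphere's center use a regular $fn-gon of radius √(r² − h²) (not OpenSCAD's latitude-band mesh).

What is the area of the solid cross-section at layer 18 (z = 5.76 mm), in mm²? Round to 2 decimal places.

At z = 5.76 mm: the r=10.5 cylinder contributes a regular 32-gon of circumradius 10.5 (area = (32/2)·10.500²·sin(360°/32) = 344.14 mm²); the r=10.5 sphere at (3, -4) contributes a regular 32-gon of circumradius √(10.5²−1.26²) = 10.424 (area = (32/2)·10.424²·sin(360°/32) = 339.18 mm²); Taking the first minus the rest: starting from the r=10.5 cylinder (344.14 mm²), the r=10.5 sphere at (3, -4) partially overlaps it — only the 238.37 mm² overlap (of its 339.18 mm²) is removed, clipping the outline — area = 105.77 mm². Overall, the cross-section is a single solid region. Net area = 105.77 mm².

105.77 mm²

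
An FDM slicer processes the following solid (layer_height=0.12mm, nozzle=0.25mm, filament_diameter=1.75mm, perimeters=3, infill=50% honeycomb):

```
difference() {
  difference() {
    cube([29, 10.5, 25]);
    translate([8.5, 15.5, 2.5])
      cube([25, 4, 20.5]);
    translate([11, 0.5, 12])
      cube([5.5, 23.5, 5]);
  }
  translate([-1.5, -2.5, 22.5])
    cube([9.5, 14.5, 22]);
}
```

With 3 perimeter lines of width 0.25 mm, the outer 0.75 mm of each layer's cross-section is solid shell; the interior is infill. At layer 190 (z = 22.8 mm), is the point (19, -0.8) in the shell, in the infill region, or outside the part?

outside

At z = 22.8 mm: the 29×10.5 cube contributes its full rectangle; the cube at (8.5, 15.5) is present — its section is the full 25×4 rectangle; the cube at (11, 0.5) is not intersected at this z (z outside [12, 17]); Taking the first minus the rest: starting from the 29×10.5 cube, the 25×4 cube at (8.5, 15.5) misses the remaining region (no effect) — 1 connected region; the 9.5×14.5 cube at (-1.5, -2.5) contributes its full rectangle; Subtracting the remaining from the first: starting from the result so far, the 9.5×14.5 cube at (-1.5, -2.5) partially overlaps it — only the 84.00 mm² overlap (of its 137.75 mm²) is removed, clipping the outline — 1 connected region. Overall, the cross-section is a single solid region. The nearest boundary edge runs (29.00, 0.00)→(8.00, 0.00); distance from the point to it = 0.80 mm. The point is not inside any of the regions above, so it lies outside the cross-section (0.80 mm from the nearest boundary).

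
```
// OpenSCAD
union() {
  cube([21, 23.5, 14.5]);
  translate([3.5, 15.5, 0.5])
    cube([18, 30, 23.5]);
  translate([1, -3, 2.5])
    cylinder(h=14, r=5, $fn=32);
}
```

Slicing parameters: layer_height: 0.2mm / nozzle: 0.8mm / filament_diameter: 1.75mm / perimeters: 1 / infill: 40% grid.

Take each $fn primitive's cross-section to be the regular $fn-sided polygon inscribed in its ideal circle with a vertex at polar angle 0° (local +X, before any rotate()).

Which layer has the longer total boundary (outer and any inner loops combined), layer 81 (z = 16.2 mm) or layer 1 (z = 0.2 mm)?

Layer 81 (z = 16.2): the cube is not intersected at this z (z outside [0, 14.5]); the 18×30 cube at (3.5, 15.5) contributes its full rectangle (perimeter 96.00 mm); the cylinder at (1, -3): section is a regular 32-gon, circumradius r=5 (perimeter = 2·32·5.000·sin(180°/32) = 31.37 mm); Merging all regions: the 2 present regions are separate (no shared area or edge), so areas and boundary lengths simply add and each stays a separate island — boundary = 127.37 mm. So its perimeter = 127.37 mm. Layer 1 (z = 0.2): the cube (footprint 21×23.5) is included at this height (perimeter 89.00 mm); the cube at (3.5, 15.5) is not intersected at this z (z outside [0.5, 24]); the cylinder at (1, -3) is not intersected at this z (z outside [2.5, 16.5]); Merging all regions: only the 21×23.5 cube is present, so the union is just that shape — boundary = 89.00 mm. So its perimeter = 89.00 mm. Layer 81 is larger (127.37 vs 89.00 mm).

layer 81 (z = 16.2 mm)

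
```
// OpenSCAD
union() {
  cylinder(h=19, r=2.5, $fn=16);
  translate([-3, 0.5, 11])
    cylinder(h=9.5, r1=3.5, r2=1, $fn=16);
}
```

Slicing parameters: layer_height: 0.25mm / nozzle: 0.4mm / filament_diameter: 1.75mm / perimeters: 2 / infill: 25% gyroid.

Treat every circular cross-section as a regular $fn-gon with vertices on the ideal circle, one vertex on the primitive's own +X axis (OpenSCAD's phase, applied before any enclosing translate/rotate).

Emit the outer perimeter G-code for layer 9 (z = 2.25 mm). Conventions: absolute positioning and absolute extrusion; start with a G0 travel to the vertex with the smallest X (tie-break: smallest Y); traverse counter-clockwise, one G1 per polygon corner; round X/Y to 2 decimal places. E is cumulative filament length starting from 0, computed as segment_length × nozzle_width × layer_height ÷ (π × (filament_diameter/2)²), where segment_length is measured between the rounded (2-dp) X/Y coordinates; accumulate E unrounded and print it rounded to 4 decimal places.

G0 X-2.50 Y0.00 Z2.25
G1 X-2.31 Y-0.96 E0.0407
G1 X-1.77 Y-1.77 E0.0812
G1 X-0.96 Y-2.31 E0.1216
G1 X0.00 Y-2.50 E0.1623
G1 X0.96 Y-2.31 E0.2030
G1 X1.77 Y-1.77 E0.2435
G1 X2.31 Y-0.96 E0.2840
G1 X2.50 Y0.00 E0.3246
G1 X2.31 Y0.96 E0.3653
G1 X1.77 Y1.77 E0.4058
G1 X0.96 Y2.31 E0.4463
G1 X0.00 Y2.50 E0.4870
G1 X-0.96 Y2.31 E0.5276
G1 X-1.77 Y1.77 E0.5681
G1 X-2.31 Y0.96 E0.6086
G1 X-2.50 Y0.00 E0.6493

At z = 2.25 mm: the r=2.5 cylinder gives a regular 16-gon of circumradius 2.5 (constant along its height); the cone at (-3, 0.5) is absent (z outside [11, 20.5]); Merging all regions: only the r=2.5 cylinder is present, so the union is just that shape — 1 connected region. The outline is a single polygon with 16 vertices. Extrusion per mm of travel: 0.4 × 0.25 / (π × 0.875²) = 0.041575. Accumulating E over each segment gives final E = 0.6493.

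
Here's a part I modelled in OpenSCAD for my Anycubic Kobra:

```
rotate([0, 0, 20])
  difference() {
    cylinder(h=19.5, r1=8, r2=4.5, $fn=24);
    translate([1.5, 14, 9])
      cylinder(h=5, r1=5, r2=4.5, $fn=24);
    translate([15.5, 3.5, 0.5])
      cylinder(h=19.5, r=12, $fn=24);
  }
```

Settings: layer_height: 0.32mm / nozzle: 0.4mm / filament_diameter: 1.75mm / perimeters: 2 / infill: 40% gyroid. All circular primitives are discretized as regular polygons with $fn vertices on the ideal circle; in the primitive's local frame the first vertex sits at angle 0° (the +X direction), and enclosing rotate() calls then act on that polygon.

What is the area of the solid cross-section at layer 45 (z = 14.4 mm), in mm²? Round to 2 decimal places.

85.03 mm²

At z = 14.4 mm: the cone (r1=8→r2=4.5) has section circumradius 5.415 here — a regular 24-gon (area = (24/2)·5.415²·sin(360°/24) = 91.08 mm²); the cone at (1.5, 14) is absent (z outside [9, 14]); the r=12 cylinder at (15.5, 3.5) contributes a regular 24-gon of circumradius 12 (area = (24/2)·12.000²·sin(360°/24) = 447.24 mm²); Subtracting the remaining from the first: starting from the cone (91.08 mm²), the r=12 cylinder at (15.5, 3.5) partially overlaps it — only the 6.06 mm² overlap (of its 447.24 mm²) is removed, clipping the outline — area = 85.03 mm²; (whole slice rotated 20° about Z — lengths, areas and connectivity unchanged). Overall, the cross-section is a single solid region. Net area = 85.03 mm².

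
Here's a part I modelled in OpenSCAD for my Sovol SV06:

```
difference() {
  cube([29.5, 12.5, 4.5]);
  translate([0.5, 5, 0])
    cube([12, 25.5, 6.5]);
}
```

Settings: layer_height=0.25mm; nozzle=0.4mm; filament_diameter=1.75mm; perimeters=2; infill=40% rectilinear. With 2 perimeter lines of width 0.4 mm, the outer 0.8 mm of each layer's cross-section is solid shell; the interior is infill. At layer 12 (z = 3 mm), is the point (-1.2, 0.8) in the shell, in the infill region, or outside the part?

At z = 3 mm: the cube (footprint 29.5×12.5) is included at this height; the cube at (0.5, 5) (footprint 12×25.5) is included at this height; Taking the first minus the rest: starting from the 29.5×12.5 cube, the 12×25.5 cube at (0.5, 5) partially overlaps it — only the 90.00 mm² overlap (of its 306.00 mm²) is removed, clipping the outline — 1 connected region. Overall, the cross-section is a single solid region. The nearest boundary edge runs (0.00, 0.00)→(0.00, 12.50); distance from the point to it = 1.20 mm. The point is not inside any of the regions above, so it lies outside the cross-section (1.20 mm from the nearest boundary).

outside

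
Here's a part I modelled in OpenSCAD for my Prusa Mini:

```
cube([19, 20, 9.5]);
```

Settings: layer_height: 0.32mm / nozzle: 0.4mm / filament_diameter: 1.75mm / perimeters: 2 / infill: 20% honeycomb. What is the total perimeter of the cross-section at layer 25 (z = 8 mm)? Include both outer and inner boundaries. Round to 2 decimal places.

At z = 8 mm: the cube is present — its section is the full 19×20 rectangle (perimeter 78.00 mm). Overall, the cross-section is a single solid region. Total boundary length (outer) = 78.00 mm.

78.00 mm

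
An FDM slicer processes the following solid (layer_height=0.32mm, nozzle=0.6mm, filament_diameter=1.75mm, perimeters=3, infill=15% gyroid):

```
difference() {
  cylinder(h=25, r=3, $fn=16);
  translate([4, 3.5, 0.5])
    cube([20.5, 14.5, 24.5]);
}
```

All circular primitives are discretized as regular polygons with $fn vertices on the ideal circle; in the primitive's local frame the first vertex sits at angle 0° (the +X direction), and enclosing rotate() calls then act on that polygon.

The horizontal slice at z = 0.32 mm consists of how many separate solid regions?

1

At z = 0.32 mm: the cylinder: section is a regular 16-gon, circumradius r=3; the cube at (4, 3.5) is absent (z outside [0.5, 25]); Taking the first minus the rest: none of the subtracted shapes is present at this height, so the r=3 cylinder is unchanged — 1 connected region. The result has 1 disconnected region.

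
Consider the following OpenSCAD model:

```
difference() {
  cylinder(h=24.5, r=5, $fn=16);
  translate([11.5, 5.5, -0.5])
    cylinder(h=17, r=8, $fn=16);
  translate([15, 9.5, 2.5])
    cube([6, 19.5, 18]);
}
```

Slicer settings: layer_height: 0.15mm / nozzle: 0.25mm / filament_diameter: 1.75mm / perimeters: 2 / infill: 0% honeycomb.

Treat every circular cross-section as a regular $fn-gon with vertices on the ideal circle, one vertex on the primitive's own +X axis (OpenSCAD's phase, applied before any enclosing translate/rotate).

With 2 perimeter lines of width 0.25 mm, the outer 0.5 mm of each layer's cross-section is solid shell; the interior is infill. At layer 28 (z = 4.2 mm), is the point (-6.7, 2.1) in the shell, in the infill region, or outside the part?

outside

At z = 4.2 mm: the cylinder: section is a regular 16-gon, circumradius r=5; the r=8 cylinder at (11.5, 5.5) contributes a regular 16-gon of circumradius 8; the cube at (15, 9.5) (footprint 6×19.5) is included at this height; After the difference (first − rest): starting from the r=5 cylinder, the r=8 cylinder at (11.5, 5.5) partially overlaps it — only the 0.14 mm² overlap (of its 195.93 mm²) is removed, clipping the outline; the 6×19.5 cube at (15, 9.5) misses the remaining region (no effect) — 1 connected region. Overall, the cross-section is a single solid region. The nearest boundary edge runs (-5.00, 0.00)→(-4.62, 1.91); distance from the point to it = 2.08 mm. The point is not inside any of the regions above, so it lies outside the cross-section (2.08 mm from the nearest boundary).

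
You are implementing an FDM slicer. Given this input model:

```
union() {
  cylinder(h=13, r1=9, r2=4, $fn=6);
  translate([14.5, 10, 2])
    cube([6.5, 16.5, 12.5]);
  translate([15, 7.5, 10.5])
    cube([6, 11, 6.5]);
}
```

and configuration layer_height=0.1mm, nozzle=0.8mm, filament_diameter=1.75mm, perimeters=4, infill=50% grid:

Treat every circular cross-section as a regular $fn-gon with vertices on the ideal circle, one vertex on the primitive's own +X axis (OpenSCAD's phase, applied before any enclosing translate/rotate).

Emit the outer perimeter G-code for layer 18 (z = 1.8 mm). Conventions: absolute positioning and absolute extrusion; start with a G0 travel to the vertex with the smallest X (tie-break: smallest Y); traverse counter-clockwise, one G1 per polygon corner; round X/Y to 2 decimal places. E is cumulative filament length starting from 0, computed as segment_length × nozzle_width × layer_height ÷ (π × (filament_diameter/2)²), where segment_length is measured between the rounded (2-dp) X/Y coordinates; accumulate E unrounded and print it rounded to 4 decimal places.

At z = 1.8 mm: the cone: at t=0.138 of its height the radius interpolates to r₁+(r₂−r₁)t = 8.308, giving a regular 6-gon of that circumradius; the cube at (14.5, 10) is not intersected at this z (z outside [2, 14.5]); the cube at (15, 7.5) does not reach this height (z outside [10.5, 17]); Taking the union: only the cone is present, so the union is just that shape — 1 connected region. The outline is a single polygon with 6 vertices. Extrusion per mm of travel: 0.8 × 0.1 / (π × 0.875²) = 0.033260. Accumulating E over each segment gives final E = 1.6572.

G0 X-8.31 Y0.00 Z1.80
G1 X-4.15 Y-7.19 E0.2763
G1 X4.15 Y-7.19 E0.5523
G1 X8.31 Y0.00 E0.8286
G1 X4.15 Y7.19 E1.1049
G1 X-4.15 Y7.19 E1.3810
G1 X-8.31 Y0.00 E1.6572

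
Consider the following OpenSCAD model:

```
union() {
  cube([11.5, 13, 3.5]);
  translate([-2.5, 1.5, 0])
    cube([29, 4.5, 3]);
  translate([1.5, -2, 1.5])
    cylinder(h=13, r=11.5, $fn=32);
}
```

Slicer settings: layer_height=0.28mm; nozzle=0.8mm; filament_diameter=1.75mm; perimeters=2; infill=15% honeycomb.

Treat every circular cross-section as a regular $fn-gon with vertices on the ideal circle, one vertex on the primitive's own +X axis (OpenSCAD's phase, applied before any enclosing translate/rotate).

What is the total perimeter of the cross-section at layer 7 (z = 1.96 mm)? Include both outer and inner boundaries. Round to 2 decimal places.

At z = 1.96 mm: the cube (footprint 11.5×13) is included at this height (perimeter 49.00 mm); the 29×4.5 cube at (-2.5, 1.5) contributes its full rectangle (perimeter 67.00 mm); the r=11.5 cylinder at (1.5, -2) gives a regular 32-gon of circumradius 11.5 (constant along its height) (perimeter = 2·32·11.500·sin(180°/32) = 72.14 mm); Merging all regions: the regions partially overlap (shared area 155.86 mm²), so the edge portions inside another operand are dropped and the merged outline is re-measured after clipping — boundary = 111.92 mm. Overall, the cross-section is a single solid region. Total boundary length (outer) = 111.92 mm.

111.92 mm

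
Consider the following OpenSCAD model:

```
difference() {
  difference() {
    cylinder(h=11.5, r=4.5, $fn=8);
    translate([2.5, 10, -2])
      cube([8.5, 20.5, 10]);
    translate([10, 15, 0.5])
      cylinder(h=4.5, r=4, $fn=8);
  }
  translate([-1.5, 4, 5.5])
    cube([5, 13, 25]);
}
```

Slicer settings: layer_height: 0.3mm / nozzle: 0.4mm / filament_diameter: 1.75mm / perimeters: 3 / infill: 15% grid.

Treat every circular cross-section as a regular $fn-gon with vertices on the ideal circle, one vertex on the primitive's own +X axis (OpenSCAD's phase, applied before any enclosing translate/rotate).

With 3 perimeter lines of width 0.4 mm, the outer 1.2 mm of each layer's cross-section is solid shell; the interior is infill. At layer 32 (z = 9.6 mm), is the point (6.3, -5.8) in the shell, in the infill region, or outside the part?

outside

At z = 9.6 mm: the r=4.5 cylinder contributes a regular 8-gon of circumradius 4.5; the cube at (2.5, 10) is absent (z outside [-2, 8]); the cylinder at (10, 15) is absent (z outside [0.5, 5]); Subtracting the remaining from the first: none of the subtracted shapes is present at this height, so the r=4.5 cylinder is unchanged — 1 connected region; the cube at (-1.5, 4) is present — its section is the full 5×13 rectangle; Taking the first minus the rest: starting from that combined region, the 5×13 cube at (-1.5, 4) partially overlaps it — only the 0.60 mm² overlap (of its 65.00 mm²) is removed, clipping the outline — 1 connected region. Overall, the cross-section is a single solid region. The nearest boundary edge runs (4.50, 0.00)→(3.18, -3.18); distance from the point to it = 4.07 mm. The point is not inside any of the regions above, so it lies outside the cross-section (4.07 mm from the nearest boundary).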